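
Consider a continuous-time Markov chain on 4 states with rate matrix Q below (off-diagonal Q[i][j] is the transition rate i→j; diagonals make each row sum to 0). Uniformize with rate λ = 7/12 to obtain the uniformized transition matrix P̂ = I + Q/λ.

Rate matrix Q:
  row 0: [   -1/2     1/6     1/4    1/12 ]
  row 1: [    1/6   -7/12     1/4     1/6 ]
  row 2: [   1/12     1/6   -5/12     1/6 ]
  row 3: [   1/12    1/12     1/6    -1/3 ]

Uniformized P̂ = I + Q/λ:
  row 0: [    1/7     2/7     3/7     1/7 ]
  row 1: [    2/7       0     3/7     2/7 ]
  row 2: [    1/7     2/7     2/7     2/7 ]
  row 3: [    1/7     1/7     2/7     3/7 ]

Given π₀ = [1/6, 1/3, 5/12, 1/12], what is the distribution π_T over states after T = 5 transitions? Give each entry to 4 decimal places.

t=0: π = [0.1667, 0.3333, 0.4167, 0.0833]
t=1: π = [0.1905, 0.1786, 0.3571, 0.2738]
t=2: π = [0.1684, 0.1956, 0.3384, 0.2976]
t=3: π = [0.1708, 0.1873, 0.3377, 0.3042]
t=4: π = [0.1696, 0.1887, 0.3369, 0.3048]
t=5: π = [0.1698, 0.1882, 0.3369, 0.3050]

π = [0.1698, 0.1882, 0.3369, 0.3050]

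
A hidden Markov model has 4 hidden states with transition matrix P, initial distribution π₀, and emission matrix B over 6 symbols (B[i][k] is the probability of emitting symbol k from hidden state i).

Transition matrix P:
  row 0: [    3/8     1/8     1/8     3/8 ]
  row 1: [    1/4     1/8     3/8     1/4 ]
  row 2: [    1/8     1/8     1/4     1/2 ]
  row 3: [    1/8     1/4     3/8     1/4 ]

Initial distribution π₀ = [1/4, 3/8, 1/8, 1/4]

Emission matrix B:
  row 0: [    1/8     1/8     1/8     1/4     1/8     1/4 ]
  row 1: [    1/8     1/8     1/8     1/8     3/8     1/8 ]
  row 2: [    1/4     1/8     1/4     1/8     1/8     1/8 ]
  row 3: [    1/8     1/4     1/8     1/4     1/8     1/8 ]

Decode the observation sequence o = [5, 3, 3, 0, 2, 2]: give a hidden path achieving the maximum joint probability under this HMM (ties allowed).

t=0: δ = [6.250e-02, 4.688e-02, 1.562e-02, 3.125e-02]  (obs o_0=5)
t=1: δ = [5.859e-03, 9.766e-04, 2.197e-03, 5.859e-03]  ψ = [0, 0, 1, 0]  (obs o_1=3)
t=2: δ = [5.493e-04, 1.831e-04, 2.747e-04, 5.493e-04]  ψ = [0, 3, 3, 0]  (obs o_2=3)
t=3: δ = [2.575e-05, 1.717e-05, 5.150e-05, 2.575e-05]  ψ = [0, 3, 3, 0]  (obs o_3=0)
t=4: δ = [1.207e-06, 8.047e-07, 3.219e-06, 3.219e-06]  ψ = [0, 2, 2, 2]  (obs o_4=2)
t=5: δ = [5.658e-08, 1.006e-07, 3.017e-07, 2.012e-07]  ψ = [0, 3, 3, 2]  (obs o_5=2)
backtrack: best end state = 2; path = [0, 0, 3, 2, 3, 2]

path = [0, 0, 3, 2, 3, 2]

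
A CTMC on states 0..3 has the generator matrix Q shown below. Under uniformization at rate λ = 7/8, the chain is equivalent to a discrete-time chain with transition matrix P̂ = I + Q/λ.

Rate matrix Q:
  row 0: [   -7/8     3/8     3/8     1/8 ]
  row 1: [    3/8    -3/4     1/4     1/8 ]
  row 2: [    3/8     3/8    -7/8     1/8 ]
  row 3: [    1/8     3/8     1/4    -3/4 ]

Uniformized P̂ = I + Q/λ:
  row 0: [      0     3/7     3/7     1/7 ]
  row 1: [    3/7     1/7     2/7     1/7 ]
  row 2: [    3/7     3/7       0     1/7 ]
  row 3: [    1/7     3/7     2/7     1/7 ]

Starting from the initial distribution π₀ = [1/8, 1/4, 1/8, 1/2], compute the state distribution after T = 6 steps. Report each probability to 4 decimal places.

t=0: π = [0.1250, 0.2500, 0.1250, 0.5000]
t=1: π = [0.2321, 0.3571, 0.2679, 0.1429]
t=2: π = [0.2883, 0.3265, 0.2423, 0.1429]
t=3: π = [0.2642, 0.3353, 0.2577, 0.1429]
t=4: π = [0.2745, 0.3328, 0.2498, 0.1429]
t=5: π = [0.2701, 0.3335, 0.2535, 0.1429]
t=6: π = [0.2720, 0.3333, 0.2519, 0.1429]

π = [0.2720, 0.3333, 0.2519, 0.1429]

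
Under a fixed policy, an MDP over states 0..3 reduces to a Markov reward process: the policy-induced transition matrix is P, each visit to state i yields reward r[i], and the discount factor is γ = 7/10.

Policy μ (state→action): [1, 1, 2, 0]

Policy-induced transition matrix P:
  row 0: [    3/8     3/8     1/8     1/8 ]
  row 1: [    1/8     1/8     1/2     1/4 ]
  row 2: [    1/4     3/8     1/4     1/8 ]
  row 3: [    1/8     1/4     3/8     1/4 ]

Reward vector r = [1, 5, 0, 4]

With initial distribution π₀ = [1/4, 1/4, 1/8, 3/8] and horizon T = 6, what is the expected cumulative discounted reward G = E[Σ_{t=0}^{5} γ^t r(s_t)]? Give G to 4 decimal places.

t=0: π = [0.2500, 0.2500, 0.1250, 0.3750], E[r] = 3.0000, γ^t·E[r] = 3.000000, running G = 3.000000
t=1: π = [0.2031, 0.2656, 0.3281, 0.2031], E[r] = 2.3438, γ^t·E[r] = 1.640625, running G = 4.640625
t=2: π = [0.2168, 0.2832, 0.3164, 0.1836], E[r] = 2.3672, γ^t·E[r] = 1.159922, running G = 5.800547
t=3: π = [0.2188, 0.2813, 0.3167, 0.1833], E[r] = 2.3584, γ^t·E[r] = 0.808931, running G = 6.609478
t=4: π = [0.2193, 0.2818, 0.3159, 0.1831], E[r] = 2.3604, γ^t·E[r] = 0.566735, running G = 7.176213
t=5: π = [0.2193, 0.2817, 0.3159, 0.1831], E[r] = 2.3601, γ^t·E[r] = 0.396661, running G = 7.572873

G = 7.5729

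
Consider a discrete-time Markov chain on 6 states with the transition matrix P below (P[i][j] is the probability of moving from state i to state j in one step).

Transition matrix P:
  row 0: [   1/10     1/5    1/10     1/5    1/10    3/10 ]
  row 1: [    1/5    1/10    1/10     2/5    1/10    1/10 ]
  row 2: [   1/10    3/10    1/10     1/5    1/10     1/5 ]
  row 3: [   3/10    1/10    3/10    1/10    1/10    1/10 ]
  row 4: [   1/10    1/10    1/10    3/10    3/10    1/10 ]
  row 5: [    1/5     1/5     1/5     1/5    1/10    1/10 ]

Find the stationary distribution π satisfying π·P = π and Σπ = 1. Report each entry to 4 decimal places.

π = [0.1762, 0.1647, 0.1597, 0.2231, 0.1250, 0.1512]

Balance equations π_j = Σ_i π_i·P[i][j]:
  π_0 = 1/10·π_0 + 1/5·π_1 + 1/10·π_2 + 3/10·π_3 + 1/10·π_4 + 1/5·π_5
  π_1 = 1/5·π_0 + 1/10·π_1 + 3/10·π_2 + 1/10·π_3 + 1/10·π_4 + 1/5·π_5
  π_2 = 1/10·π_0 + 1/10·π_1 + 1/10·π_2 + 3/10·π_3 + 1/10·π_4 + 1/5·π_5
  π_3 = 1/5·π_0 + 2/5·π_1 + 1/5·π_2 + 1/10·π_3 + 3/10·π_4 + 1/5·π_5
  π_4 = 1/10·π_0 + 1/10·π_1 + 1/10·π_2 + 1/10·π_3 + 3/10·π_4 + 1/10·π_5
  normalize: π_0 + π_1 + π_2 + π_3 + π_4 + π_5 = 1
Solving the linear system gives exactly π = [10475/59444, 445/2702, 2374/14861, 26527/118888, 1/8, 8989/59444].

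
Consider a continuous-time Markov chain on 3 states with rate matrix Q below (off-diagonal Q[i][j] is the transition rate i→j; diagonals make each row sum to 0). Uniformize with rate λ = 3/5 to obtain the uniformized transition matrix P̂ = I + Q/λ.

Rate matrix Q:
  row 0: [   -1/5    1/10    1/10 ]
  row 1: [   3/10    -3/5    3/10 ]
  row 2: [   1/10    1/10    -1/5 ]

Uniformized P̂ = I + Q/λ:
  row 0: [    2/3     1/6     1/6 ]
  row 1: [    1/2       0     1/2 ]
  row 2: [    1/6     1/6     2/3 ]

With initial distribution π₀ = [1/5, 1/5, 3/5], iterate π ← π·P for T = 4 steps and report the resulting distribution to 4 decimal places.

t=0: π = [0.2000, 0.2000, 0.6000]
t=1: π = [0.3333, 0.1333, 0.5333]
t=2: π = [0.3778, 0.1444, 0.4778]
t=3: π = [0.4037, 0.1426, 0.4537]
t=4: π = [0.4160, 0.1429, 0.4410]

π = [0.4160, 0.1429, 0.4410]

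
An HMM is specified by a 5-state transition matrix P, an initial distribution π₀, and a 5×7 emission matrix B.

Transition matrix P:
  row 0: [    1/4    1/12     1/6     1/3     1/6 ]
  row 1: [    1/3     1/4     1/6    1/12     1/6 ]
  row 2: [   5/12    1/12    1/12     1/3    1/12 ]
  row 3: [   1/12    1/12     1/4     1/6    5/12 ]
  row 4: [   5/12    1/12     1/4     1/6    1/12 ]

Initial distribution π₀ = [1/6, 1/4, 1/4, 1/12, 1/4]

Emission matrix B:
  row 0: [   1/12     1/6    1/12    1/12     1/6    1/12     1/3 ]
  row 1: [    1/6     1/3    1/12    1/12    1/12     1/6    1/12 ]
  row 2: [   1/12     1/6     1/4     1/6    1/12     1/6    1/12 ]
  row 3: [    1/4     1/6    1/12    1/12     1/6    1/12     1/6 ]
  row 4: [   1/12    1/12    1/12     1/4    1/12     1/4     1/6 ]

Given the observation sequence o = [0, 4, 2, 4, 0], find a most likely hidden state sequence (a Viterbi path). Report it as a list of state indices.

path = [1, 0, 2, 0, 3]

t=0: δ = [1.389e-02, 4.167e-02, 2.083e-02, 2.083e-02, 2.083e-02]  (obs o_0=0)
t=1: δ = [2.315e-03, 8.681e-04, 5.787e-04, 1.157e-03, 7.234e-04]  ψ = [1, 1, 1, 2, 3]  (obs o_1=4)
t=2: δ = [4.823e-05, 1.808e-05, 9.645e-05, 6.430e-05, 4.019e-05]  ψ = [0, 1, 0, 0, 3]  (obs o_2=2)
t=3: δ = [6.698e-06, 6.698e-07, 1.340e-06, 5.358e-06, 2.233e-06]  ψ = [2, 2, 3, 2, 3]  (obs o_3=4)
t=4: δ = [1.395e-07, 9.303e-08, 1.116e-07, 5.582e-07, 1.861e-07]  ψ = [0, 0, 3, 0, 3]  (obs o_4=0)
backtrack: best end state = 3; path = [1, 0, 2, 0, 3]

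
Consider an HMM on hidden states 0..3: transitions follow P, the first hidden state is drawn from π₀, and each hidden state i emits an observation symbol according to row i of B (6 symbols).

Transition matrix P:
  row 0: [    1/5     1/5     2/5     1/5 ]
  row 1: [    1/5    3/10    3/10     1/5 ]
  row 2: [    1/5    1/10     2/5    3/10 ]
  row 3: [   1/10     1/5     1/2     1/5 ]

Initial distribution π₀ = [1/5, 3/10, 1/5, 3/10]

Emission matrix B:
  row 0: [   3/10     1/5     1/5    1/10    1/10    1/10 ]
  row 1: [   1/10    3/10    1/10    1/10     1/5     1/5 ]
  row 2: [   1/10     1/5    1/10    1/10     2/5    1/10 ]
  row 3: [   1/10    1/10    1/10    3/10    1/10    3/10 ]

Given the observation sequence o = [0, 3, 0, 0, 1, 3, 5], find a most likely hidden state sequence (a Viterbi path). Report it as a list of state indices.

path = [0, 3, 2, 0, 2, 3, 3]

t=0: δ = [6.000e-02, 3.000e-02, 2.000e-02, 3.000e-02]  (obs o_0=0)
t=1: δ = [1.200e-03, 1.200e-03, 2.400e-03, 3.600e-03]  ψ = [0, 0, 0, 0]  (obs o_1=3)
t=2: δ = [1.440e-04, 7.200e-05, 1.800e-04, 7.200e-05]  ψ = [2, 3, 3, 2]  (obs o_2=0)
t=3: δ = [1.080e-05, 2.880e-06, 7.200e-06, 5.400e-06]  ψ = [2, 0, 2, 2]  (obs o_3=0)
t=4: δ = [4.320e-07, 6.480e-07, 8.640e-07, 2.160e-07]  ψ = [0, 0, 0, 0]  (obs o_4=1)
t=5: δ = [1.728e-08, 1.944e-08, 3.456e-08, 7.776e-08]  ψ = [2, 1, 2, 2]  (obs o_5=3)
t=6: δ = [7.776e-10, 3.110e-09, 3.888e-09, 4.666e-09]  ψ = [3, 3, 3, 3]  (obs o_6=5)
backtrack: best end state = 3; path = [0, 3, 2, 0, 2, 3, 3]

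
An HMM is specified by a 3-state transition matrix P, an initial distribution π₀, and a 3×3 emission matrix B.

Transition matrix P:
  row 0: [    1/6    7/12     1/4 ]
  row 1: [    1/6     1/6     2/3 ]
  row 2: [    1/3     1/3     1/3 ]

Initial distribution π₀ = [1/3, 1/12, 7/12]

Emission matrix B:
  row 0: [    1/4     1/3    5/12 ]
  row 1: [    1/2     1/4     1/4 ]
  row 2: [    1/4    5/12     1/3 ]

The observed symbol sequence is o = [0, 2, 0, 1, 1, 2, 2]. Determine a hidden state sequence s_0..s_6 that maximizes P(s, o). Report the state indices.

t=0: δ = [8.333e-02, 4.167e-02, 1.458e-01]  (obs o_0=0)
t=1: δ = [2.025e-02, 1.215e-02, 1.620e-02]  ψ = [2, 0, 2]  (obs o_1=2)
t=2: δ = [1.350e-03, 5.908e-03, 2.025e-03]  ψ = [2, 0, 1]  (obs o_2=0)
t=3: δ = [3.282e-04, 2.462e-04, 1.641e-03]  ψ = [1, 1, 1]  (obs o_3=1)
t=4: δ = [1.823e-04, 1.368e-04, 2.279e-04]  ψ = [2, 2, 2]  (obs o_4=1)
t=5: δ = [3.166e-05, 2.659e-05, 3.039e-05]  ψ = [2, 0, 1]  (obs o_5=2)
t=6: δ = [4.221e-06, 4.616e-06, 5.909e-06]  ψ = [2, 0, 1]  (obs o_6=2)
backtrack: best end state = 2; path = [2, 0, 1, 2, 0, 1, 2]

path = [2, 0, 1, 2, 0, 1, 2]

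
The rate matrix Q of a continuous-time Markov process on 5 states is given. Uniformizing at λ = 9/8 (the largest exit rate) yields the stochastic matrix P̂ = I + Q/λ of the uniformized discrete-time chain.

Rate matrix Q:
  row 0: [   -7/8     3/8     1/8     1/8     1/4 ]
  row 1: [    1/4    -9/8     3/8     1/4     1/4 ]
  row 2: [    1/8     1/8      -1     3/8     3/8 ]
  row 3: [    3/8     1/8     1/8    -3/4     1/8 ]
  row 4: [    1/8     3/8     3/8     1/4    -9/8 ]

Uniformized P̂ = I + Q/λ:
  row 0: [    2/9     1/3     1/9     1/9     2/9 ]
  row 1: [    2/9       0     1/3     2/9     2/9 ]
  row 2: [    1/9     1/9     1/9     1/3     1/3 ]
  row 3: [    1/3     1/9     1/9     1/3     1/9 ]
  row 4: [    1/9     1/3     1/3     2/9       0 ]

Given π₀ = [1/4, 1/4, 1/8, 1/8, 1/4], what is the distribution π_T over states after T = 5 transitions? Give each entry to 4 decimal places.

π = [0.2090, 0.1774, 0.1896, 0.2476, 0.1764]

t=0: π = [0.2500, 0.2500, 0.1250, 0.1250, 0.2500]
t=1: π = [0.1944, 0.1944, 0.2222, 0.2222, 0.1667]
t=2: π = [0.2037, 0.1698, 0.1914, 0.2500, 0.1852]
t=3: π = [0.2082, 0.1787, 0.1900, 0.2486, 0.1746]
t=4: π = [0.2093, 0.1763, 0.1896, 0.2478, 0.1769]
t=5: π = [0.2090, 0.1774, 0.1896, 0.2476, 0.1764]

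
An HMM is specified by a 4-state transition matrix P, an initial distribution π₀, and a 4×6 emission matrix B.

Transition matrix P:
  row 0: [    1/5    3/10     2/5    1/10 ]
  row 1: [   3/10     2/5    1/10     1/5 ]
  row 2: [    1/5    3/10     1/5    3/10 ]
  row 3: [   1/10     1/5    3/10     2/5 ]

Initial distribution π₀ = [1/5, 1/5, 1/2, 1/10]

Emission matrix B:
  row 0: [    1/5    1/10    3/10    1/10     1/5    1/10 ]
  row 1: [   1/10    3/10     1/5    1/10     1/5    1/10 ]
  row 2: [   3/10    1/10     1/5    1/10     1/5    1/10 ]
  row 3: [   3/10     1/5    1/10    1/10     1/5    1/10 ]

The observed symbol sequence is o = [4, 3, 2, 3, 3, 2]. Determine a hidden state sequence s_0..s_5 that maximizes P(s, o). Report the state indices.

t=0: δ = [4.000e-02, 4.000e-02, 1.000e-01, 2.000e-02]  (obs o_0=4)
t=1: δ = [2.000e-03, 3.000e-03, 2.000e-03, 3.000e-03]  ψ = [2, 2, 2, 2]  (obs o_1=3)
t=2: δ = [2.700e-04, 2.400e-04, 1.800e-04, 1.200e-04]  ψ = [1, 1, 3, 3]  (obs o_2=2)
t=3: δ = [7.200e-06, 9.600e-06, 1.080e-05, 5.400e-06]  ψ = [1, 1, 0, 2]  (obs o_3=3)
t=4: δ = [2.880e-07, 3.840e-07, 2.880e-07, 3.240e-07]  ψ = [1, 1, 0, 2]  (obs o_4=3)
t=5: δ = [3.456e-08, 3.072e-08, 2.304e-08, 1.296e-08]  ψ = [1, 1, 0, 3]  (obs o_5=2)
backtrack: best end state = 0; path = [2, 1, 1, 1, 1, 0]

path = [2, 1, 1, 1, 1, 0]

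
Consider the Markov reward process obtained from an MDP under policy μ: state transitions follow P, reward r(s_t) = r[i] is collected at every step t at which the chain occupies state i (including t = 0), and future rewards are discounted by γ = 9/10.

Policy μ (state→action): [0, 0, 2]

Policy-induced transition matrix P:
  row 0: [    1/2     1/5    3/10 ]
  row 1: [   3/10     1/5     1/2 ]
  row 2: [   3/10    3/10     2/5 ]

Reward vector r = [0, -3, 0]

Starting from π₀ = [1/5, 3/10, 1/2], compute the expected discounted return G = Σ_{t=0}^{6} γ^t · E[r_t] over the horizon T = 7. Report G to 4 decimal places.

t=0: π = [0.2000, 0.3000, 0.5000], E[r] = -0.9000, γ^t·E[r] = -0.900000, running G = -0.900000
t=1: π = [0.3400, 0.2500, 0.4100], E[r] = -0.7500, γ^t·E[r] = -0.675000, running G = -1.575000
t=2: π = [0.3680, 0.2410, 0.3910], E[r] = -0.7230, γ^t·E[r] = -0.585630, running G = -2.160630
t=3: π = [0.3736, 0.2391, 0.3873], E[r] = -0.7173, γ^t·E[r] = -0.522912, running G = -2.683542
t=4: π = [0.3747, 0.2387, 0.3866], E[r] = -0.7162, γ^t·E[r] = -0.469892, running G = -3.153434
t=5: π = [0.3749, 0.2387, 0.3864], E[r] = -0.7160, γ^t·E[r] = -0.422770, running G = -3.576204
t=6: π = [0.3750, 0.2386, 0.3864], E[r] = -0.7159, γ^t·E[r] = -0.380469, running G = -3.956674

G = -3.9567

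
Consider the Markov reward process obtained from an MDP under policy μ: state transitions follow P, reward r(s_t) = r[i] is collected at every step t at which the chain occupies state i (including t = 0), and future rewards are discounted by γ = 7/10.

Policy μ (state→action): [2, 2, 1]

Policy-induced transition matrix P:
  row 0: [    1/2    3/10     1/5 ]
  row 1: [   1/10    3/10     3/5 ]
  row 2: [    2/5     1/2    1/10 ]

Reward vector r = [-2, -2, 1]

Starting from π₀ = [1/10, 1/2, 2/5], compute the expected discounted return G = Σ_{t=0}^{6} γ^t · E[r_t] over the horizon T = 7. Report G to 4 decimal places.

G = -2.8758

t=0: π = [0.1000, 0.5000, 0.4000], E[r] = -0.8000, γ^t·E[r] = -0.800000, running G = -0.800000
t=1: π = [0.2600, 0.3800, 0.3600], E[r] = -0.9200, γ^t·E[r] = -0.644000, running G = -1.444000
t=2: π = [0.3120, 0.3720, 0.3160], E[r] = -1.0520, γ^t·E[r] = -0.515480, running G = -1.959480
t=3: π = [0.3196, 0.3632, 0.3172], E[r] = -1.0484, γ^t·E[r] = -0.359601, running G = -2.319081
t=4: π = [0.3230, 0.3634, 0.3136], E[r] = -1.0593, γ^t·E[r] = -0.254343, running G = -2.573424
t=5: π = [0.3233, 0.3627, 0.3140], E[r] = -1.0579, γ^t·E[r] = -0.177808, running G = -2.751232
t=6: π = [0.3235, 0.3628, 0.3137], E[r] = -1.0590, γ^t·E[r] = -0.124585, running G = -2.875817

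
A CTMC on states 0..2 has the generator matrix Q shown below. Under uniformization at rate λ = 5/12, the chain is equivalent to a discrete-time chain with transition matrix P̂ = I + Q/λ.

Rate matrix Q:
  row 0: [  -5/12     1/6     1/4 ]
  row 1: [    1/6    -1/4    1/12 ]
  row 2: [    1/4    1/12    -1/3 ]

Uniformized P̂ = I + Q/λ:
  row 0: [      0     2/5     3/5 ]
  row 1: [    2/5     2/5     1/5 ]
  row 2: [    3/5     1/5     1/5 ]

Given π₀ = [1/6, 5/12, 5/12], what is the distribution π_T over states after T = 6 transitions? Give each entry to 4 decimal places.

π = [0.3292, 0.3344, 0.3364]

t=0: π = [0.1667, 0.4167, 0.4167]
t=1: π = [0.4167, 0.3167, 0.2667]
t=2: π = [0.2867, 0.3467, 0.3667]
t=3: π = [0.3587, 0.3267, 0.3147]
t=4: π = [0.3195, 0.3371, 0.3435]
t=5: π = [0.3409, 0.3313, 0.3278]
t=6: π = [0.3292, 0.3344, 0.3364]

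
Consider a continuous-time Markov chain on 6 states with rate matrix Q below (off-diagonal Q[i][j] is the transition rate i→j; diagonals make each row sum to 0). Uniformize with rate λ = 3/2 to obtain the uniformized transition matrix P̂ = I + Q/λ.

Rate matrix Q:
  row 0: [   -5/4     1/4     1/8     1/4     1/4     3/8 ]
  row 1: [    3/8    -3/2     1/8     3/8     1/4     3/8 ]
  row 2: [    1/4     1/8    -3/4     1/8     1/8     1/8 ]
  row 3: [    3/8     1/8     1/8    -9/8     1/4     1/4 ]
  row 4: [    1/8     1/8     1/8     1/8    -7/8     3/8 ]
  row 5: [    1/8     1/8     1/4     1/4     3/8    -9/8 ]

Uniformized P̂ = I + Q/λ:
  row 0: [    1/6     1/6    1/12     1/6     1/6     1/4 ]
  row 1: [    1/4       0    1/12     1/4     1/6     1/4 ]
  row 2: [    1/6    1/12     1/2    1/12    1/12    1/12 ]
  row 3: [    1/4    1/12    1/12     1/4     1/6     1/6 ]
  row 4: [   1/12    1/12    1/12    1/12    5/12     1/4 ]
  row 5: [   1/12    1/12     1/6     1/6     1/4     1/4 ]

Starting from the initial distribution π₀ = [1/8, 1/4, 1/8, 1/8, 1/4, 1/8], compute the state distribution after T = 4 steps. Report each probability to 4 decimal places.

π = [0.1504, 0.0885, 0.1711, 0.1538, 0.2272, 0.2090]

t=0: π = [0.1250, 0.2500, 0.1250, 0.1250, 0.2500, 0.1250]
t=1: π = [0.1667, 0.0729, 0.1458, 0.1667, 0.2292, 0.2188]
t=2: π = [0.1493, 0.0911, 0.1623, 0.1554, 0.2300, 0.2118]
t=3: π = [0.1504, 0.0882, 0.1686, 0.1545, 0.2283, 0.2100]
t=4: π = [0.1504, 0.0885, 0.1711, 0.1538, 0.2272, 0.2090]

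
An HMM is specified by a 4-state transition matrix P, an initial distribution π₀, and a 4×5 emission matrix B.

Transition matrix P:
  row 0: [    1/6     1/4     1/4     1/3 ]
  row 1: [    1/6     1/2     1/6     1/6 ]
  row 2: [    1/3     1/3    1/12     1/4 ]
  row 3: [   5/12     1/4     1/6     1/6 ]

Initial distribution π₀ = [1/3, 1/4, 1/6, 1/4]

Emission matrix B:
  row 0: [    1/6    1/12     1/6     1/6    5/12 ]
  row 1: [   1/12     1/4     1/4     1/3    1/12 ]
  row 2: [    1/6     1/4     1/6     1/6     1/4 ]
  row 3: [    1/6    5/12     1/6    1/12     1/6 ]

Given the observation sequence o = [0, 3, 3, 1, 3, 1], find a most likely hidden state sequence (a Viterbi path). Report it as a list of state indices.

path = [0, 1, 1, 1, 1, 1]

t=0: δ = [5.556e-02, 2.083e-02, 2.778e-02, 4.167e-02]  (obs o_0=0)
t=1: δ = [2.894e-03, 4.630e-03, 2.315e-03, 1.543e-03]  ψ = [3, 0, 0, 0]  (obs o_1=3)
t=2: δ = [1.286e-04, 7.716e-04, 1.286e-04, 8.038e-05]  ψ = [1, 1, 1, 0]  (obs o_2=3)
t=3: δ = [1.072e-05, 9.645e-05, 3.215e-05, 5.358e-05]  ψ = [1, 1, 1, 1]  (obs o_3=1)
t=4: δ = [3.721e-06, 1.608e-05, 2.679e-06, 1.340e-06]  ψ = [3, 1, 1, 1]  (obs o_4=3)
t=5: δ = [2.233e-07, 2.009e-06, 6.698e-07, 1.116e-06]  ψ = [1, 1, 1, 1]  (obs o_5=1)
backtrack: best end state = 1; path = [0, 1, 1, 1, 1, 1]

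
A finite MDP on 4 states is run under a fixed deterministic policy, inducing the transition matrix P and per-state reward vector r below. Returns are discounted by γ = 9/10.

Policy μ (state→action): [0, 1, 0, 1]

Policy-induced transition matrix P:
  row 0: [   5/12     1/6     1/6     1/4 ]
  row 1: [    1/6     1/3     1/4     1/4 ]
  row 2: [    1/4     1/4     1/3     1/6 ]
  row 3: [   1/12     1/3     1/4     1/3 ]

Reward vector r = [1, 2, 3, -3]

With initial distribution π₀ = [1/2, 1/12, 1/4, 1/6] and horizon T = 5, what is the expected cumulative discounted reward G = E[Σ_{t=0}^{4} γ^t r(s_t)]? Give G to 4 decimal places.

t=0: π = [0.5000, 0.0833, 0.2500, 0.1667], E[r] = 0.9167, γ^t·E[r] = 0.916667, running G = 0.916667
t=1: π = [0.2986, 0.2292, 0.2292, 0.2431], E[r] = 0.7153, γ^t·E[r] = 0.643750, running G = 1.560417
t=2: π = [0.2402, 0.2645, 0.2442, 0.2512], E[r] = 0.7483, γ^t·E[r] = 0.606094, running G = 2.166510
t=3: π = [0.2261, 0.2730, 0.2503, 0.2506], E[r] = 0.7713, γ^t·E[r] = 0.562289, running G = 2.728799
t=4: π = [0.2232, 0.2748, 0.2520, 0.2500], E[r] = 0.7787, γ^t·E[r] = 0.510930, running G = 3.239730

G = 3.2397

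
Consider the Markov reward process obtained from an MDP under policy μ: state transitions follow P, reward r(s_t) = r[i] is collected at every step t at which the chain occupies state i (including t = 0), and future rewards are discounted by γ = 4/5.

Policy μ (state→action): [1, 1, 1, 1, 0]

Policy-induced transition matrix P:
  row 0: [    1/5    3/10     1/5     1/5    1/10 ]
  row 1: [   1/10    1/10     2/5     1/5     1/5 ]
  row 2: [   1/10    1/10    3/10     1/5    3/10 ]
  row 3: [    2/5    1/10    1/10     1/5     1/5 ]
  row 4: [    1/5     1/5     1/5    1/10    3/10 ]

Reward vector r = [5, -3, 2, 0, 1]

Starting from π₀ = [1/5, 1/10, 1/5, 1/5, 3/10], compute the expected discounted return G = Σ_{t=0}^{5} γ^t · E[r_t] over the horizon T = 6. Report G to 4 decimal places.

t=0: π = [0.2000, 0.1000, 0.2000, 0.2000, 0.3000], E[r] = 1.4000, γ^t·E[r] = 1.400000, running G = 1.400000
t=1: π = [0.2100, 0.1700, 0.2200, 0.1700, 0.2300], E[r] = 1.2100, γ^t·E[r] = 0.968000, running G = 2.368000
t=2: π = [0.1950, 0.1650, 0.2390, 0.1770, 0.2240], E[r] = 1.1820, γ^t·E[r] = 0.756480, running G = 3.124480
t=3: π = [0.1950, 0.1614, 0.2392, 0.1776, 0.2268], E[r] = 1.1960, γ^t·E[r] = 0.612352, running G = 3.736832
t=4: π = [0.1955, 0.1617, 0.2384, 0.1773, 0.2271], E[r] = 1.1962, γ^t·E[r] = 0.489980, running G = 4.226812
t=5: π = [0.1955, 0.1618, 0.2384, 0.1773, 0.2270], E[r] = 1.1958, γ^t·E[r] = 0.391826, running G = 4.618638

G = 4.6186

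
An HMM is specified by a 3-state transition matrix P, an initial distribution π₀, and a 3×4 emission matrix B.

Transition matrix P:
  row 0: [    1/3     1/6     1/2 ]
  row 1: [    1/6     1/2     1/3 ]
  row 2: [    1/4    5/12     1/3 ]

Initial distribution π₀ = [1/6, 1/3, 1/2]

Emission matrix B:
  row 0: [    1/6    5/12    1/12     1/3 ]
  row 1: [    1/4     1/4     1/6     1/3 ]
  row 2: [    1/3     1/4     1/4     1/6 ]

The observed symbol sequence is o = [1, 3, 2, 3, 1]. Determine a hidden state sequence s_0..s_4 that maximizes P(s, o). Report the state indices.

t=0: δ = [6.944e-02, 8.333e-02, 1.250e-01]  (obs o_0=1)
t=1: δ = [1.042e-02, 1.736e-02, 6.944e-03]  ψ = [2, 2, 2]  (obs o_1=3)
t=2: δ = [2.894e-04, 1.447e-03, 1.447e-03]  ψ = [0, 1, 1]  (obs o_2=2)
t=3: δ = [1.206e-04, 2.411e-04, 8.038e-05]  ψ = [2, 1, 1]  (obs o_3=3)
t=4: δ = [1.674e-05, 3.014e-05, 2.009e-05]  ψ = [0, 1, 1]  (obs o_4=1)
backtrack: best end state = 1; path = [2, 1, 1, 1, 1]

path = [2, 1, 1, 1, 1]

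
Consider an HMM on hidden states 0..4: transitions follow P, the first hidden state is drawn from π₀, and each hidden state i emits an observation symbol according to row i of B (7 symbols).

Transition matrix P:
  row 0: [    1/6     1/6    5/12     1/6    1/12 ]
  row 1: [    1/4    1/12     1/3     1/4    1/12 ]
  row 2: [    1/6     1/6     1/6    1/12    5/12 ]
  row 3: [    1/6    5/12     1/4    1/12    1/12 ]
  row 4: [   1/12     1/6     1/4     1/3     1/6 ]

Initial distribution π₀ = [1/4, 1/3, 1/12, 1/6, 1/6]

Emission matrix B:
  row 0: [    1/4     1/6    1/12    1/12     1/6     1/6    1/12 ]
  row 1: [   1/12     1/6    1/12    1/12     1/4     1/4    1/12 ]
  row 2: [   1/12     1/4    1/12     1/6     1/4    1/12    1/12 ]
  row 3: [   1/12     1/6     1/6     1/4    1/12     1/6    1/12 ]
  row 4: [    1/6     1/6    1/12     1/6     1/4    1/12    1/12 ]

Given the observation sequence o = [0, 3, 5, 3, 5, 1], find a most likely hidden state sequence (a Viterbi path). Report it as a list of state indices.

path = [0, 3, 1, 3, 1, 2]

t=0: δ = [6.250e-02, 2.778e-02, 6.944e-03, 1.389e-02, 2.778e-02]  (obs o_0=0)
t=1: δ = [8.681e-04, 8.681e-04, 4.340e-03, 2.604e-03, 8.681e-04]  ψ = [0, 0, 0, 0, 0]  (obs o_1=3)
t=2: δ = [1.206e-04, 2.713e-04, 6.028e-05, 6.028e-05, 1.507e-04]  ψ = [2, 3, 2, 2, 2]  (obs o_2=5)
t=3: δ = [5.651e-06, 2.093e-06, 1.507e-05, 1.695e-05, 4.186e-06]  ψ = [1, 3, 1, 1, 2]  (obs o_3=3)
t=4: δ = [4.710e-07, 1.766e-06, 3.532e-07, 2.355e-07, 5.233e-07]  ψ = [3, 3, 3, 3, 2]  (obs o_4=5)
t=5: δ = [7.359e-08, 2.453e-08, 1.472e-07, 7.359e-08, 2.453e-08]  ψ = [1, 1, 1, 1, 1]  (obs o_5=1)
backtrack: best end state = 2; path = [0, 3, 1, 3, 1, 2]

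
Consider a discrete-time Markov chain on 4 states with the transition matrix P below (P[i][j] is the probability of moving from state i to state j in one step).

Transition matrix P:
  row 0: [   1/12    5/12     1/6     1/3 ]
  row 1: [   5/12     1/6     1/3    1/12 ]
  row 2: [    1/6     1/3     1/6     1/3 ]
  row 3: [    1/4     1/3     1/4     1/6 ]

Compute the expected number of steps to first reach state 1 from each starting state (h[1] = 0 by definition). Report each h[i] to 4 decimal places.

First-step conditioning: h[1] = 0; for i ≠ 1, h[i] = 1 + Σ_k P[i][k]·h[k].
  h[0] = 1 + 1/12·h[0] + 1/6·h[2] + 1/3·h[3]
  h[2] = 1 + 1/6·h[0] + 1/6·h[2] + 1/3·h[3]
  h[3] = 1 + 1/4·h[0] + 1/4·h[2] + 1/6·h[3]
Solving the 3×3 linear system over states ≠ 1 gives exactly h = [252/95, 0, 273/95, 543/190] (h[1] = 0 is the target).

h = [2.6526, 0.0000, 2.8737, 2.8579]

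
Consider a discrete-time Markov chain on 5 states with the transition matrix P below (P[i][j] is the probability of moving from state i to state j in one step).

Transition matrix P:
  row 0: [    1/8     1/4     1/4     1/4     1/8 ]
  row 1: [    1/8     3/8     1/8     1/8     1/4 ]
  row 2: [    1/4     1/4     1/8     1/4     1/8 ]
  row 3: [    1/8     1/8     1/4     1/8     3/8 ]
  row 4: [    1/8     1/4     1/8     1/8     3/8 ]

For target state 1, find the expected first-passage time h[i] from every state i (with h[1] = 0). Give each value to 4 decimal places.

h = [4.4356, 0.0000, 4.4356, 4.9109, 4.3564]

First-step conditioning: h[1] = 0; for i ≠ 1, h[i] = 1 + Σ_k P[i][k]·h[k].
  h[0] = 1 + 1/8·h[0] + 1/4·h[2] + 1/4·h[3] + 1/8·h[4]
  h[2] = 1 + 1/4·h[0] + 1/8·h[2] + 1/4·h[3] + 1/8·h[4]
  h[3] = 1 + 1/8·h[0] + 1/4·h[2] + 1/8·h[3] + 3/8·h[4]
  h[4] = 1 + 1/8·h[0] + 1/8·h[2] + 1/8·h[3] + 3/8·h[4]
Solving the 4×4 linear system over states ≠ 1 gives exactly h = [448/101, 0, 448/101, 496/101, 440/101] (h[1] = 0 is the target).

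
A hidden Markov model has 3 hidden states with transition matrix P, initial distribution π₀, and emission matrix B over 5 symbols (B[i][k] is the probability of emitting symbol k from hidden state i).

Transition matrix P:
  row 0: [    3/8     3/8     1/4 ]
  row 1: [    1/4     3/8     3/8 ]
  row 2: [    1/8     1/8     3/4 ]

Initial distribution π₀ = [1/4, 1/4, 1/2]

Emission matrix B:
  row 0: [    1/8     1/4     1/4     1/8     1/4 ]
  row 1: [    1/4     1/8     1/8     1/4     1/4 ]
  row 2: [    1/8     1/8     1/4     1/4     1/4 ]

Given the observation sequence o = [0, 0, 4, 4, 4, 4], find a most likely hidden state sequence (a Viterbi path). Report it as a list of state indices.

path = [2, 2, 2, 2, 2, 2]

t=0: δ = [3.125e-02, 6.250e-02, 6.250e-02]  (obs o_0=0)
t=1: δ = [1.953e-03, 5.859e-03, 5.859e-03]  ψ = [1, 1, 2]  (obs o_1=0)
t=2: δ = [3.662e-04, 5.493e-04, 1.099e-03]  ψ = [1, 1, 2]  (obs o_2=4)
t=3: δ = [3.433e-05, 5.150e-05, 2.060e-04]  ψ = [0, 1, 2]  (obs o_3=4)
t=4: δ = [6.437e-06, 6.437e-06, 3.862e-05]  ψ = [2, 2, 2]  (obs o_4=4)
t=5: δ = [1.207e-06, 1.207e-06, 7.242e-06]  ψ = [2, 2, 2]  (obs o_5=4)
backtrack: best end state = 2; path = [2, 2, 2, 2, 2, 2]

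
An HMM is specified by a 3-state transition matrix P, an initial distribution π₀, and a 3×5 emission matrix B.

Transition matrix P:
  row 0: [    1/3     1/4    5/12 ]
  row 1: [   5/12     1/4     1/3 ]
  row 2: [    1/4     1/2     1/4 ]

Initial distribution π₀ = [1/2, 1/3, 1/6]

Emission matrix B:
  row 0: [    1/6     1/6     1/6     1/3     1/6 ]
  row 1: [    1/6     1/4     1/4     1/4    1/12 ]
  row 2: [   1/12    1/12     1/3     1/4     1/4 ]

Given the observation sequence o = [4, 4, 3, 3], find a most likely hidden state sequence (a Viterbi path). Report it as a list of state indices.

t=0: δ = [8.333e-02, 2.778e-02, 4.167e-02]  (obs o_0=4)
t=1: δ = [4.630e-03, 1.736e-03, 8.681e-03]  ψ = [0, 0, 0]  (obs o_1=4)
t=2: δ = [7.234e-04, 1.085e-03, 5.425e-04]  ψ = [2, 2, 2]  (obs o_2=3)
t=3: δ = [1.507e-04, 6.782e-05, 9.042e-05]  ψ = [1, 1, 1]  (obs o_3=3)
backtrack: best end state = 0; path = [0, 2, 1, 0]

path = [0, 2, 1, 0]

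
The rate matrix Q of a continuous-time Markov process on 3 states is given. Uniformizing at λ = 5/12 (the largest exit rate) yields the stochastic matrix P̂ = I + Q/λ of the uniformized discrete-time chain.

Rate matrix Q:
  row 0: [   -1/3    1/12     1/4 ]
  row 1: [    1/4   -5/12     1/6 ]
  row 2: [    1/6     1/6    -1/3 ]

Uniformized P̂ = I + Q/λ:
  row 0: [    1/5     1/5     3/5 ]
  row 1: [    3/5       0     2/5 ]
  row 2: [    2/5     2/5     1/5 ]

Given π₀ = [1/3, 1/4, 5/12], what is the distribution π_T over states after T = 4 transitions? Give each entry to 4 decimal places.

π = [0.3724, 0.2320, 0.3956]

t=0: π = [0.3333, 0.2500, 0.4167]
t=1: π = [0.3833, 0.2333, 0.3833]
t=2: π = [0.3700, 0.2300, 0.4000]
t=3: π = [0.3720, 0.2340, 0.3940]
t=4: π = [0.3724, 0.2320, 0.3956]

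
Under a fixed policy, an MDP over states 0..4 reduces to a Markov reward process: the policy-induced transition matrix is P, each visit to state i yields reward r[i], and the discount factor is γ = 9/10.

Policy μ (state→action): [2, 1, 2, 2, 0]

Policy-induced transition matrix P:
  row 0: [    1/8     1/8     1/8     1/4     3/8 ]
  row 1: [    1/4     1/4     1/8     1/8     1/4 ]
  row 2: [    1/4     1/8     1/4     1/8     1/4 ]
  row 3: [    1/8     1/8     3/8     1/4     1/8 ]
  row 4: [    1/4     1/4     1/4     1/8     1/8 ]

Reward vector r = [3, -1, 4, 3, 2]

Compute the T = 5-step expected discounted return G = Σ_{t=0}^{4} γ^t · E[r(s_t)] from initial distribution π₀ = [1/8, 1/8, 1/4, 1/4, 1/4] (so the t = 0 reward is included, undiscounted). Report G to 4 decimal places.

t=0: π = [0.1250, 0.1250, 0.2500, 0.2500, 0.2500], E[r] = 2.5000, γ^t·E[r] = 2.500000, running G = 2.500000
t=1: π = [0.2031, 0.1719, 0.2500, 0.1719, 0.2031], E[r] = 2.3594, γ^t·E[r] = 2.123438, running G = 4.623438
t=2: π = [0.2031, 0.1719, 0.2246, 0.1719, 0.2285], E[r] = 2.3086, γ^t·E[r] = 1.869961, running G = 6.493398
t=3: π = [0.2031, 0.1750, 0.2246, 0.1719, 0.2253], E[r] = 2.2991, γ^t·E[r] = 1.676024, running G = 8.169422
t=4: π = [0.2031, 0.1750, 0.2242, 0.1719, 0.2257], E[r] = 2.2983, γ^t·E[r] = 1.507901, running G = 9.677323

G = 9.6773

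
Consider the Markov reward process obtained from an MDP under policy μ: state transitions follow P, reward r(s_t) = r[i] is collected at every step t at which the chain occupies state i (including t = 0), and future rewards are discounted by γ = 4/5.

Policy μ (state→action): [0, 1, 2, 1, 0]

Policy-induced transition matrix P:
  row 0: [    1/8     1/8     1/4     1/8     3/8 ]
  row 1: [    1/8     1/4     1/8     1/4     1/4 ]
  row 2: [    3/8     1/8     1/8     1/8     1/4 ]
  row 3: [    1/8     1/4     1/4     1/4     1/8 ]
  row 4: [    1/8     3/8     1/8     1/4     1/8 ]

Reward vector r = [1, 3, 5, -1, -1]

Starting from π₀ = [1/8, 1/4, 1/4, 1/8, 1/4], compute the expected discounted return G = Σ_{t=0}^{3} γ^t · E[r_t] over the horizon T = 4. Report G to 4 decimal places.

G = 4.2565

t=0: π = [0.1250, 0.2500, 0.2500, 0.1250, 0.2500], E[r] = 1.7500, γ^t·E[r] = 1.750000, running G = 1.750000
t=1: π = [0.1875, 0.2344, 0.1563, 0.2031, 0.2188], E[r] = 1.2500, γ^t·E[r] = 1.000000, running G = 2.750000
t=2: π = [0.1641, 0.2344, 0.1738, 0.2070, 0.2207], E[r] = 1.3086, γ^t·E[r] = 0.837500, running G = 3.587500
t=3: π = [0.1685, 0.2354, 0.1714, 0.2078, 0.2170], E[r] = 1.3066, γ^t·E[r] = 0.669000, running G = 4.256500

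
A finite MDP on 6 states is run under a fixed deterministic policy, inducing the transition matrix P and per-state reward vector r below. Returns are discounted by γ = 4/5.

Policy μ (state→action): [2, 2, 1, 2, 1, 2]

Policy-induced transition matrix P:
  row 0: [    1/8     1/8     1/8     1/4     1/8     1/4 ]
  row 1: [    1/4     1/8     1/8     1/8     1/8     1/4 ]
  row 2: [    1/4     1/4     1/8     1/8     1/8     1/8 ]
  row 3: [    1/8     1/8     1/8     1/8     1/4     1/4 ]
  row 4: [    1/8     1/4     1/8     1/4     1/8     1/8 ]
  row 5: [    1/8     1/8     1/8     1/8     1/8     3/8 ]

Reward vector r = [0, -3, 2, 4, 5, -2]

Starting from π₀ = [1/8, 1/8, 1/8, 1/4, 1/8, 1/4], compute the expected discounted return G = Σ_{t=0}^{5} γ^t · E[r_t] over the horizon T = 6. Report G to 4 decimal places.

G = 2.7939

t=0: π = [0.1250, 0.1250, 0.1250, 0.2500, 0.1250, 0.2500], E[r] = 1.0000, γ^t·E[r] = 1.000000, running G = 1.000000
t=1: π = [0.1563, 0.1563, 0.1250, 0.1563, 0.1563, 0.2500], E[r] = 0.6875, γ^t·E[r] = 0.550000, running G = 1.550000
t=2: π = [0.1602, 0.1602, 0.1250, 0.1641, 0.1445, 0.2461], E[r] = 0.6563, γ^t·E[r] = 0.420000, running G = 1.970000
t=3: π = [0.1606, 0.1587, 0.1250, 0.1631, 0.1455, 0.2471], E[r] = 0.6597, γ^t·E[r] = 0.337750, running G = 2.307750
t=4: π = [0.1605, 0.1588, 0.1250, 0.1633, 0.1454, 0.2471], E[r] = 0.6594, γ^t·E[r] = 0.270100, running G = 2.577850
t=5: π = [0.1605, 0.1588, 0.1250, 0.1632, 0.1454, 0.2471], E[r] = 0.6594, γ^t·E[r] = 0.216073, running G = 2.793923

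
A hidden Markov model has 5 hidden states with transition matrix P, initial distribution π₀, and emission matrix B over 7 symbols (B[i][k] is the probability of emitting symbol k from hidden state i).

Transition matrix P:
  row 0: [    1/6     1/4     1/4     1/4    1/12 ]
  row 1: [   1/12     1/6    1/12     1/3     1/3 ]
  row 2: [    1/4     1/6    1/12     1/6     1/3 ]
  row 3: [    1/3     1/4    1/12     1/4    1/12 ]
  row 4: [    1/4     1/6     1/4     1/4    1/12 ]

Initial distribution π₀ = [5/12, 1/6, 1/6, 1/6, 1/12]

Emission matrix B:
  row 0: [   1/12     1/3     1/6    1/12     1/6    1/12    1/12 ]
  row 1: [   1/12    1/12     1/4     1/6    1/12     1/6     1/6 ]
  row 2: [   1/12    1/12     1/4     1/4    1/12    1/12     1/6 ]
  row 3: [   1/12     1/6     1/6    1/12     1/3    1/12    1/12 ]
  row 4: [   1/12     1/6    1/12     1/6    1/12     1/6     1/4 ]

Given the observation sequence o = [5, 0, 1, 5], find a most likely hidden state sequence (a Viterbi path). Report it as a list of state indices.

t=0: δ = [3.472e-02, 2.778e-02, 1.389e-02, 1.389e-02, 1.389e-02]  (obs o_0=5)
t=1: δ = [4.823e-04, 7.234e-04, 7.234e-04, 7.716e-04, 7.716e-04]  ψ = [0, 0, 0, 1, 1]  (obs o_1=0)
t=2: δ = [8.573e-05, 1.608e-05, 1.608e-05, 4.019e-05, 4.019e-05]  ψ = [3, 3, 4, 1, 1]  (obs o_2=1)
t=3: δ = [1.191e-06, 3.572e-06, 1.786e-06, 1.786e-06, 1.191e-06]  ψ = [0, 0, 0, 0, 0]  (obs o_3=5)
backtrack: best end state = 1; path = [1, 3, 0, 1]

path = [1, 3, 0, 1]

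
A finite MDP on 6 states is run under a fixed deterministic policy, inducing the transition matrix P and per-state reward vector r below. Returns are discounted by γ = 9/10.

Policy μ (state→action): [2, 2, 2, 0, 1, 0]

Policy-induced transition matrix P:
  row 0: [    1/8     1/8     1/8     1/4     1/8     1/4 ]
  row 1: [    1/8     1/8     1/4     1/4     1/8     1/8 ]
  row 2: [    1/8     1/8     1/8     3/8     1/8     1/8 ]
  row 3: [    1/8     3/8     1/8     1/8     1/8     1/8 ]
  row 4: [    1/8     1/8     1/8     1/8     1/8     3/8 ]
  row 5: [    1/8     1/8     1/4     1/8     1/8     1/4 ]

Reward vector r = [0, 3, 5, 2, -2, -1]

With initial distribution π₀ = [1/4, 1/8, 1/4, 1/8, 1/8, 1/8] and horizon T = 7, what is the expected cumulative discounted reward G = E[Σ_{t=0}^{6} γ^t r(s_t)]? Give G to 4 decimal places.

G = 7.1237

t=0: π = [0.2500, 0.1250, 0.2500, 0.1250, 0.1250, 0.1250], E[r] = 1.5000, γ^t·E[r] = 1.500000, running G = 1.500000
t=1: π = [0.1250, 0.1563, 0.1563, 0.2344, 0.1250, 0.2031], E[r] = 1.2656, γ^t·E[r] = 1.139063, running G = 2.639063
t=2: π = [0.1250, 0.1836, 0.1699, 0.1992, 0.1250, 0.1973], E[r] = 1.3516, γ^t·E[r] = 1.094766, running G = 3.733828
t=3: π = [0.1250, 0.1748, 0.1726, 0.2061, 0.1250, 0.1965], E[r] = 1.3530, γ^t·E[r] = 0.986357, running G = 4.720185
t=4: π = [0.1250, 0.1765, 0.1714, 0.2056, 0.1250, 0.1964], E[r] = 1.3514, γ^t·E[r] = 0.886680, running G = 5.606865
t=5: π = [0.1250, 0.1764, 0.1716, 0.2055, 0.1250, 0.1964], E[r] = 1.3520, γ^t·E[r] = 0.798327, running G = 6.405193
t=6: π = [0.1250, 0.1764, 0.1716, 0.2056, 0.1250, 0.1964], E[r] = 1.3519, γ^t·E[r] = 0.718462, running G = 7.123655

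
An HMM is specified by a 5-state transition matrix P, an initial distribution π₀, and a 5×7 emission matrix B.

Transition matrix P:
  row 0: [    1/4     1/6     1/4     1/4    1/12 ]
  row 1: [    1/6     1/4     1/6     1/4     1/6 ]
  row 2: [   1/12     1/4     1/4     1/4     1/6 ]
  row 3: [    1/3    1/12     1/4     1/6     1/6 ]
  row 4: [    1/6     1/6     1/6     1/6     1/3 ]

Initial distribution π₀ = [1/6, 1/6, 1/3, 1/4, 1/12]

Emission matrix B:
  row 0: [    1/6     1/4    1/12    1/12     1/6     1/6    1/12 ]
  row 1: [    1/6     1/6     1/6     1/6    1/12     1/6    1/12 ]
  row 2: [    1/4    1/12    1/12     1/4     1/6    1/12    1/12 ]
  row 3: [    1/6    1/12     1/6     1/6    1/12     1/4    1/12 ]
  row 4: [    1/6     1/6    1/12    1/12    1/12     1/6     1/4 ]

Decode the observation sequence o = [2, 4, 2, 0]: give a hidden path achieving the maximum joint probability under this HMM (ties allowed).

path = [3, 0, 3, 2]

t=0: δ = [1.389e-02, 2.778e-02, 2.778e-02, 4.167e-02, 6.944e-03]  (obs o_0=2)
t=1: δ = [2.315e-03, 5.787e-04, 1.736e-03, 5.787e-04, 5.787e-04]  ψ = [3, 1, 3, 1, 3]  (obs o_1=4)
t=2: δ = [4.823e-05, 7.234e-05, 4.823e-05, 9.645e-05, 2.411e-05]  ψ = [0, 2, 0, 0, 2]  (obs o_2=2)
t=3: δ = [5.358e-06, 3.014e-06, 6.028e-06, 3.014e-06, 2.679e-06]  ψ = [3, 1, 3, 1, 3]  (obs o_3=0)
backtrack: best end state = 2; path = [3, 0, 3, 2]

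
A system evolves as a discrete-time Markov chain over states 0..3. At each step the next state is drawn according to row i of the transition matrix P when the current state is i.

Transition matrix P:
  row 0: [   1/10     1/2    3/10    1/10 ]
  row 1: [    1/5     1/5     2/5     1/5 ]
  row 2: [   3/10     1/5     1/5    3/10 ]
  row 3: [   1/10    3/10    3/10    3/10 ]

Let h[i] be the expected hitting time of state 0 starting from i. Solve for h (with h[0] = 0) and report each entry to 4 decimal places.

h = [0.0000, 4.8661, 4.5089, 5.4464]

First-step conditioning: h[0] = 0; for i ≠ 0, h[i] = 1 + Σ_k P[i][k]·h[k].
  h[1] = 1 + 1/5·h[1] + 2/5·h[2] + 1/5·h[3]
  h[2] = 1 + 1/5·h[1] + 1/5·h[2] + 3/10·h[3]
  h[3] = 1 + 3/10·h[1] + 3/10·h[2] + 3/10·h[3]
Solving the 3×3 linear system over states ≠ 0 gives exactly h = [0, 545/112, 505/112, 305/56] (h[0] = 0 is the target).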